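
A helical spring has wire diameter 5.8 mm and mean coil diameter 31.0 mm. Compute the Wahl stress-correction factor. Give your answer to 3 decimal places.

C = D/d = 31.0/5.8 = 5.3448
K_W = (4C−1)/(4C−4) + 0.615/C = 20.379/17.379 + 0.1151 = 1.2877

1.288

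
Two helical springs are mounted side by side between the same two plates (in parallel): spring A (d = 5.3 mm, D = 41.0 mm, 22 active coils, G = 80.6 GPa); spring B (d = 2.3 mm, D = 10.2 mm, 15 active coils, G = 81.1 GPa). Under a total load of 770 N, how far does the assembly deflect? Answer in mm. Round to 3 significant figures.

33.4 mm

k_A = Gd⁴/(8D³N_a) = (80.6×10³)(5.3⁴)/(8·41.0³·22) = 5.2429 N/mm
k_B = Gd⁴/(8D³N_a) = (81.1×10³)(2.3⁴)/(8·10.2³·15) = 17.822 N/mm
Parallel: k_eq = 5.2429 + 17.822 = 23.065 N/mm
δ = F/k_eq = 770/23.065 = 33.384 mm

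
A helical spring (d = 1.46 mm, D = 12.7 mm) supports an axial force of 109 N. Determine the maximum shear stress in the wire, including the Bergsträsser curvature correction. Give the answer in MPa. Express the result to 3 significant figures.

Spring index C = D/d = 12.7/1.46 = 8.6986
K_B = (4C+2)/(4C−3) = 36.795/31.795 = 1.1573
τ₀ = 8FD/(πd³) = 8·109·12.7/(π·1.46³) = 11074.4/9.7771 = 1132.7 MPa
τ_max = K·τ₀ = 1.1573 × 1132.7 = 1310.8 MPa

1310 MPa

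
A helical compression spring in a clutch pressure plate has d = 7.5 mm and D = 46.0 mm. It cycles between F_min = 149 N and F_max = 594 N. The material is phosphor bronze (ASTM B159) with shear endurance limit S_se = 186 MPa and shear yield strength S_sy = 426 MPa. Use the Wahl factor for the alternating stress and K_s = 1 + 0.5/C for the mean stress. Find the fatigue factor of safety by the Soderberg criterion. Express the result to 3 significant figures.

1.48

C = D/d = 46.0/7.5 = 6.1333; K_W = (4C−1)/(4C−4)+0.615/C = 1.2464; K_s = 1+0.5/C = 1.0815
F_a = (F_max−F_min)/2 = 222.5 N; F_m = (F_max+F_min)/2 = 371.5 N
τ_a = K_W·8F_aD/(πd³) = 1.2464 × 61.779 = 77 MPa
τ_m = K_s·8F_mD/(πd³) = 1.0815 × 103.15 = 111.56 MPa
Soderberg: 1/n_f = τ_a/S_se + τ_m/S_sy = 77/186 + 111.56/426 = 0.41398 + 0.26188 = 0.67586
n_f = 1/0.67586 = 1.48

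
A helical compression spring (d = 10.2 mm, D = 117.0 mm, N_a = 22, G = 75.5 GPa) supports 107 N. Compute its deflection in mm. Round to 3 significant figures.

36.9 mm

k = Gd⁴/(8D³N_a) = (75.5×10³)(10.2⁴)/(8·117.0³·22) = 2.8992 N/mm
δ = F/k = 107 / 2.8992 = 36.907 mm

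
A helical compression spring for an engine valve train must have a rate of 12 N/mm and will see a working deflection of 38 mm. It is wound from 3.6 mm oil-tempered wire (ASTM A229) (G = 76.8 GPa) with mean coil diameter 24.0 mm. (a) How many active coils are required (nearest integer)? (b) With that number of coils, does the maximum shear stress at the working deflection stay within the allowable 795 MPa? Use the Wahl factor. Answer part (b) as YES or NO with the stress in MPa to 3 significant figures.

N_a = Gd⁴/(8D³k) = (76.8×10³)(3.6⁴)/(8·24.0³·12) = 9.72 → N_a = 10
Actual rate k = Gd⁴/(8D³·10) = 11.664 N/mm
Working load F = kδ = 11.664·38 = 443.23 N
C = 24.0/3.6 = 6.6667; K_W = (4C−1)/(4C−4)+0.615/C = 1.2246
τ_max = K_W·8FD/(πd³) = 1.2246·580.6 = 711 MPa
τ_max ≤ 795 MPa → acceptable

(a) 10 coils; (b) YES, τ_max = 711 MPa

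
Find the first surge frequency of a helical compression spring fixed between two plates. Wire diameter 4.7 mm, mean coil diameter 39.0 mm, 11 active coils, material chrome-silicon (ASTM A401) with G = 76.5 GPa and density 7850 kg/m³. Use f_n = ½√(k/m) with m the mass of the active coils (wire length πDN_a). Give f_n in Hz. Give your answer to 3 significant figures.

98.7 Hz

k = Gd⁴/(8D³N_a) = (76.5×10³)(4.7⁴)/(8·39.0³·11) = 7.1512 N/mm = 7151.2 N/m
Wire length L = πDN_a = π·39.0·11 = 1347.7 mm
m = ρ·(πd²/4)·L = 7850 × 17.349×10⁻⁶ m² × 1.3477 m = 0.18355 kg
f_n = ½√(k/m) = 0.5·√(7151.2/0.18355) = 0.5·√(38960) = 98.691 Hz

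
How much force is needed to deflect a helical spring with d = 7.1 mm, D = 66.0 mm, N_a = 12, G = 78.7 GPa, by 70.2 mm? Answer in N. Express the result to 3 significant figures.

k = Gd⁴/(8D³N_a) = (78.7×10³)(7.1⁴)/(8·66.0³·12) = 7.2461 N/mm
F = k·δ = 7.2461 × 70.2 = 508.68 N

509 N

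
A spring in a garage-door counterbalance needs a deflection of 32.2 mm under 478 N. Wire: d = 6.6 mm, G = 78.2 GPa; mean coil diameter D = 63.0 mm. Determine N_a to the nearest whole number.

5

Required rate k = F/δ = 478/32.2 = 14.845 N/mm
N_a = Gd⁴/(8D³k) = (78.2×10³ × 6.6⁴)/(8 × 63.0³ × 14.845)
    = 1.48382e+08 / 2.9695e+07 = 4.997 → 5 coils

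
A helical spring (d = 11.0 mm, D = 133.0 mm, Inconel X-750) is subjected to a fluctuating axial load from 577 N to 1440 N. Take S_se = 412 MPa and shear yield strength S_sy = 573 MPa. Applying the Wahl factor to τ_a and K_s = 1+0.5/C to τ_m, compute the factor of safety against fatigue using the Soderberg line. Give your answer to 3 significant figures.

C = D/d = 133.0/11.0 = 12.0909; K_W = (4C−1)/(4C−4)+0.615/C = 1.1185; K_s = 1+0.5/C = 1.0414
F_a = (F_max−F_min)/2 = 431.5 N; F_m = (F_max+F_min)/2 = 1008.5 N
τ_a = K_W·8F_aD/(πd³) = 1.1185 × 109.8 = 122.81 MPa
τ_m = K_s·8F_mD/(πd³) = 1.0414 × 256.62 = 267.23 MPa
Soderberg: 1/n_f = τ_a/S_se + τ_m/S_sy = 122.81/412 + 267.23/573 = 0.29808 + 0.46637 = 0.76445
n_f = 1/0.76445 = 1.308

1.31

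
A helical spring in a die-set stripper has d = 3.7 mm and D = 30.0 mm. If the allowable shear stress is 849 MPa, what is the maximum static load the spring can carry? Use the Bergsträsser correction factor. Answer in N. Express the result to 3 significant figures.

C = D/d = 30.0/3.7 = 8.1081
K_B = (4C+2)/(4C−3) = 34.432/29.432 = 1.1699
τ_max = K·8FD/(πd³) → F_max = τ_allow·πd³/(8DK)
F_max = 849·π·3.7³/(8·30.0·1.1699) = 1.351e+05/280.77 = 481.18 N

481 N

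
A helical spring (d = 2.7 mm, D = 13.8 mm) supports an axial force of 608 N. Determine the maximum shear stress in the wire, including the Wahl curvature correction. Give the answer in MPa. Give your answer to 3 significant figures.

Spring index C = D/d = 13.8/2.7 = 5.1111
K_W = (4C−1)/(4C−4) + 0.615/C = 19.444/16.444 + 0.1203 = 1.3028
τ₀ = 8FD/(πd³) = 8·608·13.8/(π·2.7³) = 67123.2/61.836 = 1085.5 MPa
τ_max = K·τ₀ = 1.3028 × 1085.5 = 1414.1 MPa

1410 MPa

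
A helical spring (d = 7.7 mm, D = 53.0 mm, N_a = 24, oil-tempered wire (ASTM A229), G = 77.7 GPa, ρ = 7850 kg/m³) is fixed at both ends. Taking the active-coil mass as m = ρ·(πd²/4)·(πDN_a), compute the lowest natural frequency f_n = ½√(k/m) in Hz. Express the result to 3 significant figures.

40.4 Hz

k = Gd⁴/(8D³N_a) = (77.7×10³)(7.7⁴)/(8·53.0³·24) = 9.5555 N/mm = 9555.5 N/m
Wire length L = πDN_a = π·53.0·24 = 3996.1 mm
m = ρ·(πd²/4)·L = 7850 × 46.566×10⁻⁶ m² × 3.9961 m = 1.4608 kg
f_n = ½√(k/m) = 0.5·√(9555.5/1.4608) = 0.5·√(6541.5) = 40.44 Hz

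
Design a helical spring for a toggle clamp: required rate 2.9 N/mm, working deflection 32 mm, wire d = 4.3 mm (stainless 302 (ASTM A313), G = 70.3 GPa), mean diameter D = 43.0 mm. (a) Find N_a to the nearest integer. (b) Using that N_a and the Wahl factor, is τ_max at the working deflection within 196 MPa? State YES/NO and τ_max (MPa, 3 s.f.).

N_a = Gd⁴/(8D³k) = (70.3×10³)(4.3⁴)/(8·43.0³·2.9) = 13.03 → N_a = 13
Actual rate k = Gd⁴/(8D³·13) = 2.9066 N/mm
Working load F = kδ = 2.9066·32 = 93.012 N
C = 43.0/4.3 = 10.0000; K_W = (4C−1)/(4C−4)+0.615/C = 1.1448
τ_max = K_W·8FD/(πd³) = 1.1448·128.1 = 146.65 MPa
τ_max ≤ 196 MPa → acceptable

(a) 13 coils; (b) YES, τ_max = 147 MPa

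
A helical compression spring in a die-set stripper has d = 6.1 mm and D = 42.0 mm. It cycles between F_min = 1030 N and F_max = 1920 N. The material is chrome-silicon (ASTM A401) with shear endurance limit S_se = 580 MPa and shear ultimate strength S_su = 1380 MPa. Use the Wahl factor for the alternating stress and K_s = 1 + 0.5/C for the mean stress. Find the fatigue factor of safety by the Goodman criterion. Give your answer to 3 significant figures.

1.02

C = D/d = 42.0/6.1 = 6.8852; K_W = (4C−1)/(4C−4)+0.615/C = 1.2168; K_s = 1+0.5/C = 1.0726
F_a = (F_max−F_min)/2 = 445 N; F_m = (F_max+F_min)/2 = 1475 N
τ_a = K_W·8F_aD/(πd³) = 1.2168 × 209.68 = 255.13 MPa
τ_m = K_s·8F_mD/(πd³) = 1.0726 × 695.01 = 745.48 MPa
Goodman: 1/n_f = τ_a/S_se + τ_m/S_su = 255.13/580 + 745.48/1380 = 0.43988 + 0.54020 = 0.98009
n_f = 1/0.98009 = 1.02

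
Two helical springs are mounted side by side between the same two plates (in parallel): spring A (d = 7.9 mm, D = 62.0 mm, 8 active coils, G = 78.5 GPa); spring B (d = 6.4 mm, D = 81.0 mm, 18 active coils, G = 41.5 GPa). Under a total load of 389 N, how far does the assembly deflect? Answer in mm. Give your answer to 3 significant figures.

k_A = Gd⁴/(8D³N_a) = (78.5×10³)(7.9⁴)/(8·62.0³·8) = 20.046 N/mm
k_B = Gd⁴/(8D³N_a) = (41.5×10³)(6.4⁴)/(8·81.0³·18) = 0.90981 N/mm
Parallel: k_eq = 20.046 + 0.90981 = 20.956 N/mm
δ = F/k_eq = 389/20.956 = 18.563 mm

18.6 mm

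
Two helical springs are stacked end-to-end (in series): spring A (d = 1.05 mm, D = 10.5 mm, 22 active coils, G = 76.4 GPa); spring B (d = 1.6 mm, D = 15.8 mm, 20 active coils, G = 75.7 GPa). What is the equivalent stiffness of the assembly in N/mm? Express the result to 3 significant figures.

0.289 N/mm

k_A = Gd⁴/(8D³N_a) = (76.4×10³)(1.05⁴)/(8·10.5³·22) = 0.4558 N/mm
k_B = Gd⁴/(8D³N_a) = (75.7×10³)(1.6⁴)/(8·15.8³·20) = 0.78611 N/mm
Series: 1/k_eq = 1/0.4558 + 1/0.78611 = 3.466; k_eq = 0.28851 N/mm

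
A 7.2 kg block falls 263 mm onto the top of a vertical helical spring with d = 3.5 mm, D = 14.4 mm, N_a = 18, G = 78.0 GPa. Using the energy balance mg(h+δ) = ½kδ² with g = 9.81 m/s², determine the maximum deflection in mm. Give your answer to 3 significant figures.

39.6 mm

k = Gd⁴/(8D³N_a) = (78.0×10³)(3.5⁴)/(8·14.4³·18) = 27.222 N/mm
W = mg = 7.2 × 9.81 = 70.632 N
½kδ² − Wδ − Wh = 0 → δ = (W + √(W² + 2kWh))/k
δ = (70.632 + √(4988.9 + 1.01136e+06))/27.222 = (70.632 + 1008.1)/27.222 = 39.629 mm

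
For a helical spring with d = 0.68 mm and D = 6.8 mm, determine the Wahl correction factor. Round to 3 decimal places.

1.145

C = D/d = 6.8/0.68 = 10.0000
K_W = (4C−1)/(4C−4) + 0.615/C = 39.000/36.000 + 0.0615 = 1.1448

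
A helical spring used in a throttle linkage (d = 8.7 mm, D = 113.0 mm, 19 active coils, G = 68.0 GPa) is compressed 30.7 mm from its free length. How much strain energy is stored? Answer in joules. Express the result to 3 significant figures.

k = Gd⁴/(8D³N_a) = (68.0×10³)(8.7⁴)/(8·113.0³·19) = 1.7763 N/mm
U = ½kδ² = 0.5 × 1.7763 × 30.7² = 837.05 N·mm = 0.83705 J

0.837 J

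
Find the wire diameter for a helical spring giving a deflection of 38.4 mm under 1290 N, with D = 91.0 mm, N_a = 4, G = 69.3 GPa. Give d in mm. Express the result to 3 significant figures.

10.4 mm

Required rate k = F/δ = 1290/38.4 = 33.594 N/mm
d = (8D³N_a·k / G)^(1/4) = (8·91.0³·4·33.594 / (69.3×10³))^0.25
  = (11690)^0.25 = 10.3980 mm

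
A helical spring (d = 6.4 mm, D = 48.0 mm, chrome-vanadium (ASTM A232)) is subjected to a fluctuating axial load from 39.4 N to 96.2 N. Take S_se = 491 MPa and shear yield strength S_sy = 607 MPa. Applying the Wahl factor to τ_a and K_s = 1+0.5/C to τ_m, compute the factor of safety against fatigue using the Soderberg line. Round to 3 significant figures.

C = D/d = 48.0/6.4 = 7.5000; K_W = (4C−1)/(4C−4)+0.615/C = 1.1974; K_s = 1+0.5/C = 1.0667
F_a = (F_max−F_min)/2 = 28.4 N; F_m = (F_max+F_min)/2 = 67.8 N
τ_a = K_W·8F_aD/(πd³) = 1.1974 × 13.242 = 15.856 MPa
τ_m = K_s·8F_mD/(πd³) = 1.0667 × 31.613 = 33.721 MPa
Soderberg: 1/n_f = τ_a/S_se + τ_m/S_sy = 15.856/491 + 33.721/607 = 0.03229 + 0.05555 = 0.087847
n_f = 1/0.087847 = 11.38

11.4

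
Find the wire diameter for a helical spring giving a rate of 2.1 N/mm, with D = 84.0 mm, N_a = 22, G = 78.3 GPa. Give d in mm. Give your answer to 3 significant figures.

7.27 mm

d = (8D³N_a·k / G)^(1/4) = (8·84.0³·22·2.1 / (78.3×10³))^0.25
  = (2797.7)^0.25 = 7.2728 mm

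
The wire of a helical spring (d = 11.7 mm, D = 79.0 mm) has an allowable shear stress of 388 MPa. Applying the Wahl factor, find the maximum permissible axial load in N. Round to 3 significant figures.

2530 N

C = D/d = 79.0/11.7 = 6.7521
K_W = (4C−1)/(4C−4) + 0.615/C = 26.009/23.009 + 0.0911 = 1.2215
τ_max = K·8FD/(πd³) → F_max = τ_allow·πd³/(8DK)
F_max = 388·π·11.7³/(8·79.0·1.2215) = 1.9523e+06/771.97 = 2528.9 N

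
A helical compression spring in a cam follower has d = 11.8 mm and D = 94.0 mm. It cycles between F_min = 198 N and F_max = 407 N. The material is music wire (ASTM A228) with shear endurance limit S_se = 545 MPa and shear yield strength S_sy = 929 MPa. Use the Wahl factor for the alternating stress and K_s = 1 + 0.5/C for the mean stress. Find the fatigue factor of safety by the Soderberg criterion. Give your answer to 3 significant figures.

12.0

C = D/d = 94.0/11.8 = 7.9661; K_W = (4C−1)/(4C−4)+0.615/C = 1.1849; K_s = 1+0.5/C = 1.0628
F_a = (F_max−F_min)/2 = 104.5 N; F_m = (F_max+F_min)/2 = 302.5 N
τ_a = K_W·8F_aD/(πd³) = 1.1849 × 15.224 = 18.039 MPa
τ_m = K_s·8F_mD/(πd³) = 1.0628 × 44.07 = 46.837 MPa
Soderberg: 1/n_f = τ_a/S_se + τ_m/S_sy = 18.039/545 + 46.837/929 = 0.03310 + 0.05042 = 0.083515
n_f = 1/0.083515 = 11.97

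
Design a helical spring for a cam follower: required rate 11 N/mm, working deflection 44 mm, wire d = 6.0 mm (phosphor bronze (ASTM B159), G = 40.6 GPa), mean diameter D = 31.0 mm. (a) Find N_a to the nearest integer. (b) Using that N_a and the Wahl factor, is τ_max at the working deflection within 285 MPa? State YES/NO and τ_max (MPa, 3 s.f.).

(a) 20 coils; (b) YES, τ_max = 231 MPa

N_a = Gd⁴/(8D³k) = (40.6×10³)(6.0⁴)/(8·31.0³·11) = 20.07 → N_a = 20
Actual rate k = Gd⁴/(8D³·20) = 11.039 N/mm
Working load F = kδ = 11.039·44 = 485.71 N
C = 31.0/6.0 = 5.1667; K_W = (4C−1)/(4C−4)+0.615/C = 1.2990
τ_max = K_W·8FD/(πd³) = 1.2990·177.51 = 230.59 MPa
τ_max ≤ 285 MPa → acceptable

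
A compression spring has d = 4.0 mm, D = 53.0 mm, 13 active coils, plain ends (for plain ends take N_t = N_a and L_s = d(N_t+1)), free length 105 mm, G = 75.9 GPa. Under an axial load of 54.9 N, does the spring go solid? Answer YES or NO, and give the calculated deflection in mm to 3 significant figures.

k = Gd⁴/(8D³N_a) = (75.9×10³)(4.0⁴)/(8·53.0³·13) = 1.2549 N/mm
N_t = 13; L_s = 4.0·14 = 56 mm; δ_solid = L₀ − L_s = 105 − 56 = 49 mm
δ = F/k = 54.9/1.2549 = 43.747 mm
δ < δ_solid → spring does not go solid

NO, δ = 43.7 mm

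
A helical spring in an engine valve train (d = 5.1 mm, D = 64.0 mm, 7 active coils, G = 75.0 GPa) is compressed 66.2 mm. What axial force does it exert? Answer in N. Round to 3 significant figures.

229 N

k = Gd⁴/(8D³N_a) = (75.0×10³)(5.1⁴)/(8·64.0³·7) = 3.4563 N/mm
F = k·δ = 3.4563 × 66.2 = 228.81 N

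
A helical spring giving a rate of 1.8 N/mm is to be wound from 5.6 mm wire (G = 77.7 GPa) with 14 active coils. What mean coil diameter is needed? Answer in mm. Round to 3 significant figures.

D = (Gd⁴/(8N_a·k))^(1/3) = (77.7×10³·5.6⁴/(8·14·1.8))^(1/3)
  = (379038)^(1/3) = 72.3704 mm

72.4 mm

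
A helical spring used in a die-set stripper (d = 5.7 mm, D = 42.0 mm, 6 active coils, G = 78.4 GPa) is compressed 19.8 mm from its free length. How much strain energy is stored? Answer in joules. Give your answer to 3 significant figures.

k = Gd⁴/(8D³N_a) = (78.4×10³)(5.7⁴)/(8·42.0³·6) = 23.272 N/mm
U = ½kδ² = 0.5 × 23.272 × 19.8² = 4561.7 N·mm = 4.5617 J

4.56 J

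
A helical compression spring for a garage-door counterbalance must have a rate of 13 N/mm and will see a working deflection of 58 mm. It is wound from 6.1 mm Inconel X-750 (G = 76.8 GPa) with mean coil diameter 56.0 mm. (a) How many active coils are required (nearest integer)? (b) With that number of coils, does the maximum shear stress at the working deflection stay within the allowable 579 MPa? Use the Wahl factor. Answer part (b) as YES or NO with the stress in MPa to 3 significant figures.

(a) 6 coils; (b) YES, τ_max = 533 MPa

N_a = Gd⁴/(8D³k) = (76.8×10³)(6.1⁴)/(8·56.0³·13) = 5.822 → N_a = 6
Actual rate k = Gd⁴/(8D³·6) = 12.615 N/mm
Working load F = kδ = 12.615·58 = 731.65 N
C = 56.0/6.1 = 9.1803; K_W = (4C−1)/(4C−4)+0.615/C = 1.1587
τ_max = K_W·8FD/(πd³) = 1.1587·459.67 = 532.6 MPa
τ_max ≤ 579 MPa → acceptable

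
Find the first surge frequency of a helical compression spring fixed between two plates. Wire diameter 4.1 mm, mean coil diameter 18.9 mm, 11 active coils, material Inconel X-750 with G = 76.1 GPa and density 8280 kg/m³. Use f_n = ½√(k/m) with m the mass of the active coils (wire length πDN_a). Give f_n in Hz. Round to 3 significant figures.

k = Gd⁴/(8D³N_a) = (76.1×10³)(4.1⁴)/(8·18.9³·11) = 36.195 N/mm = 36195 N/m
Wire length L = πDN_a = π·18.9·11 = 653.14 mm
m = ρ·(πd²/4)·L = 8280 × 13.203×10⁻⁶ m² × 0.65314 m = 0.071399 kg
f_n = ½√(k/m) = 0.5·√(36195/0.071399) = 0.5·√(5.0694e+05) = 356 Hz

356 Hz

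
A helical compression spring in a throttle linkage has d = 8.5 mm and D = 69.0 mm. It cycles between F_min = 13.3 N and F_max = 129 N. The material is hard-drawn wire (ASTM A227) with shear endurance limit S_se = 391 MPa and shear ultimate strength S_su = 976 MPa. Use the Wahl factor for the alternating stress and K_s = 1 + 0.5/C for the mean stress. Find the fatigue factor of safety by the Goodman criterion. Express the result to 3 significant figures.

13.9

C = D/d = 69.0/8.5 = 8.1176; K_W = (4C−1)/(4C−4)+0.615/C = 1.1811; K_s = 1+0.5/C = 1.0616
F_a = (F_max−F_min)/2 = 57.85 N; F_m = (F_max+F_min)/2 = 71.15 N
τ_a = K_W·8F_aD/(πd³) = 1.1811 × 16.551 = 19.549 MPa
τ_m = K_s·8F_mD/(πd³) = 1.0616 × 20.357 = 21.611 MPa
Goodman: 1/n_f = τ_a/S_se + τ_m/S_su = 19.549/391 + 21.611/976 = 0.05000 + 0.02214 = 0.072141
n_f = 1/0.072141 = 13.86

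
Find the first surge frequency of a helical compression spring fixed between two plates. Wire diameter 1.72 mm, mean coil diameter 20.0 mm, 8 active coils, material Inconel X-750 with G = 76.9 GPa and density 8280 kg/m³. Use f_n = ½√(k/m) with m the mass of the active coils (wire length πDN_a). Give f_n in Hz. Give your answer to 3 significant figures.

k = Gd⁴/(8D³N_a) = (76.9×10³)(1.72⁴)/(8·20.0³·8) = 1.3145 N/mm = 1314.5 N/m
Wire length L = πDN_a = π·20.0·8 = 502.65 mm
m = ρ·(πd²/4)·L = 8280 × 2.3235×10⁻⁶ m² × 0.50265 m = 0.0096705 kg
f_n = ½√(k/m) = 0.5·√(1314.5/0.0096705) = 0.5·√(1.3593e+05) = 184.35 Hz

184 Hz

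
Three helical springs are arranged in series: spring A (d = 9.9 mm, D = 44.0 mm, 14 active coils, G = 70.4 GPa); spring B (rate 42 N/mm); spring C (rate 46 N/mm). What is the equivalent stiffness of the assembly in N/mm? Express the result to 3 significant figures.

16.8 N/mm

k_A = Gd⁴/(8D³N_a) = (70.4×10³)(9.9⁴)/(8·44.0³·14) = 70.882 N/mm
Series: 1/k_eq = 1/70.882 + 1/42 + 1/46 = 0.059657; k_eq = 16.763 N/mm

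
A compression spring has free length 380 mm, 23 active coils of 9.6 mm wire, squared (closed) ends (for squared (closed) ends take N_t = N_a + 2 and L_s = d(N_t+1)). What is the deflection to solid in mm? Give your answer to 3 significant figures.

130 mm

N_t = 25; L_s = 9.6·26 = 249.6 mm
δ_solid = L₀ − L_s = 380 − 249.6 = 130.4 mm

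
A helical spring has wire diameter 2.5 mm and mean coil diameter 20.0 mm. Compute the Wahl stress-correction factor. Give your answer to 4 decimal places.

C = D/d = 20.0/2.5 = 8.0000
K_W = (4C−1)/(4C−4) + 0.615/C = 31.000/28.000 + 0.0769 = 1.1840

1.1840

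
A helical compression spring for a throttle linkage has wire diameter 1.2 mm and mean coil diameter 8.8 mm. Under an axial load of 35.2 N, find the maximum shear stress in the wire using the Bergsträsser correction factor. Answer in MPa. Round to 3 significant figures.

543 MPa

Spring index C = D/d = 8.8/1.2 = 7.3333
K_B = (4C+2)/(4C−3) = 31.333/26.333 = 1.1899
τ₀ = 8FD/(πd³) = 8·35.2·8.8/(π·1.2³) = 2478.08/5.4287 = 456.48 MPa
τ_max = K·τ₀ = 1.1899 × 456.48 = 543.15 MPa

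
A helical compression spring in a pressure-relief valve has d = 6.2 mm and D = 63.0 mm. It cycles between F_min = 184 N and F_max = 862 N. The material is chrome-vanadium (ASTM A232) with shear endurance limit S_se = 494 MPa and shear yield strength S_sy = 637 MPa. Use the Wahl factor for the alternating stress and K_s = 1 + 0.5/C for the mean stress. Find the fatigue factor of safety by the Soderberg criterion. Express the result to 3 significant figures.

C = D/d = 63.0/6.2 = 10.1613; K_W = (4C−1)/(4C−4)+0.615/C = 1.1424; K_s = 1+0.5/C = 1.0492
F_a = (F_max−F_min)/2 = 339 N; F_m = (F_max+F_min)/2 = 523 N
τ_a = K_W·8F_aD/(πd³) = 1.1424 × 228.19 = 260.69 MPa
τ_m = K_s·8F_mD/(πd³) = 1.0492 × 352.05 = 369.38 MPa
Soderberg: 1/n_f = τ_a/S_se + τ_m/S_sy = 260.69/494 + 369.38/637 = 0.52771 + 0.57987 = 1.1076
n_f = 1/1.1076 = 0.9029

0.903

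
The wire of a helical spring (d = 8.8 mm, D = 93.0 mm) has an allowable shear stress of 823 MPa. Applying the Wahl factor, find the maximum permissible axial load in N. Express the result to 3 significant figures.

C = D/d = 93.0/8.8 = 10.5682
K_W = (4C−1)/(4C−4) + 0.615/C = 41.273/38.273 + 0.0582 = 1.1366
τ_max = K·8FD/(πd³) → F_max = τ_allow·πd³/(8DK)
F_max = 823·π·8.8³/(8·93.0·1.1366) = 1.762e+06/845.61 = 2083.7 N

2080 N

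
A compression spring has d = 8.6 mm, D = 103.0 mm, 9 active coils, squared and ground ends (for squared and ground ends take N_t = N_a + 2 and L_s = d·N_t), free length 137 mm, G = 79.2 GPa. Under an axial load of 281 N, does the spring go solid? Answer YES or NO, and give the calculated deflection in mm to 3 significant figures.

k = Gd⁴/(8D³N_a) = (79.2×10³)(8.6⁴)/(8·103.0³·9) = 5.5065 N/mm
N_t = 11; L_s = 8.6·11 = 94.6 mm; δ_solid = L₀ − L_s = 137 − 94.6 = 42.4 mm
δ = F/k = 281/5.5065 = 51.031 mm
δ ≥ δ_solid → spring goes solid

YES, δ = 51.0 mm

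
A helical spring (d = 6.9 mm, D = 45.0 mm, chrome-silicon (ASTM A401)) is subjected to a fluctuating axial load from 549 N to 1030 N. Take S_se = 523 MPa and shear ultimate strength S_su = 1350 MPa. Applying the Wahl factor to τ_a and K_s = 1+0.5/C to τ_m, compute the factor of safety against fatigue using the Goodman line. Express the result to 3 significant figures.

2.40

C = D/d = 45.0/6.9 = 6.5217; K_W = (4C−1)/(4C−4)+0.615/C = 1.2301; K_s = 1+0.5/C = 1.0767
F_a = (F_max−F_min)/2 = 240.5 N; F_m = (F_max+F_min)/2 = 789.5 N
τ_a = K_W·8F_aD/(πd³) = 1.2301 × 83.892 = 103.2 MPa
τ_m = K_s·8F_mD/(πd³) = 1.0767 × 275.4 = 296.51 MPa
Goodman: 1/n_f = τ_a/S_se + τ_m/S_su = 103.2/523 + 296.51/1350 = 0.19732 + 0.21964 = 0.41696
n_f = 1/0.41696 = 2.398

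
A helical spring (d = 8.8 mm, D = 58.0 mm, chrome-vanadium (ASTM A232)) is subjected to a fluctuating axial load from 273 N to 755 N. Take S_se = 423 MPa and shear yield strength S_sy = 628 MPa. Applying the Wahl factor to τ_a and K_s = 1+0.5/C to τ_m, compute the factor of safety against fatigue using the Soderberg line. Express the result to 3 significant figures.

2.92

C = D/d = 58.0/8.8 = 6.5909; K_W = (4C−1)/(4C−4)+0.615/C = 1.2275; K_s = 1+0.5/C = 1.0759
F_a = (F_max−F_min)/2 = 241 N; F_m = (F_max+F_min)/2 = 514 N
τ_a = K_W·8F_aD/(πd³) = 1.2275 × 52.232 = 64.113 MPa
τ_m = K_s·8F_mD/(πd³) = 1.0759 × 111.4 = 119.85 MPa
Soderberg: 1/n_f = τ_a/S_se + τ_m/S_sy = 64.113/423 + 119.85/628 = 0.15157 + 0.19084 = 0.34241
n_f = 1/0.34241 = 2.92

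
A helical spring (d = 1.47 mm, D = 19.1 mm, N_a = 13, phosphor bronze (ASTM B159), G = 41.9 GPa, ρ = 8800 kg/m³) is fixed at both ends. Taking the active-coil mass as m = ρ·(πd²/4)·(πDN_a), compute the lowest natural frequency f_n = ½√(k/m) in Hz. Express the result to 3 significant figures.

k = Gd⁴/(8D³N_a) = (41.9×10³)(1.47⁴)/(8·19.1³·13) = 0.26999 N/mm = 269.99 N/m
Wire length L = πDN_a = π·19.1·13 = 780.06 mm
m = ρ·(πd²/4)·L = 8800 × 1.6972×10⁻⁶ m² × 0.78006 m = 0.01165 kg
f_n = ½√(k/m) = 0.5·√(269.99/0.01165) = 0.5·√(23175) = 76.116 Hz

76.1 Hz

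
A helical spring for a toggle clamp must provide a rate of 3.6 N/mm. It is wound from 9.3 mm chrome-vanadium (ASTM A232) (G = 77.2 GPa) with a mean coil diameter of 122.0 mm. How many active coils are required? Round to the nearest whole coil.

N_a = Gd⁴/(8D³k) = (77.2×10³ × 9.3⁴)/(8 × 122.0³ × 3.6)
    = 5.77496e+08 / 5.22964e+07 = 11.04 → 11 coils

11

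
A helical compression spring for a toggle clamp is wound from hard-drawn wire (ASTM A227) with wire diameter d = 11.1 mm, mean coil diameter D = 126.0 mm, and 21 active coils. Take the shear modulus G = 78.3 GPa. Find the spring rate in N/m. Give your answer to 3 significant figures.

k = Gd⁴/(8D³N_a) = (78.3×10³ × 11.1⁴) / (8 × 126.0³ × 21)
  = 1.18865e+09 / 3.36063e+08 = 3.537 N/mm = 3537 N/m

3540 N/m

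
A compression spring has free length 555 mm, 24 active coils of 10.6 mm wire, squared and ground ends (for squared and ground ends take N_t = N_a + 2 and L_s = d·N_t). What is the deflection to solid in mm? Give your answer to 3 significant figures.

279 mm

N_t = 26; L_s = 10.6·26 = 275.6 mm
δ_solid = L₀ − L_s = 555 − 275.6 = 279.4 mm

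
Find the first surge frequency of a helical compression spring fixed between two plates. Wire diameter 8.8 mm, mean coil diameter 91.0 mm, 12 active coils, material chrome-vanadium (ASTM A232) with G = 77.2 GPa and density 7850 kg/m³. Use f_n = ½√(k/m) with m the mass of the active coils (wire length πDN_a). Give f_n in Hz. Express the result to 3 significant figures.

k = Gd⁴/(8D³N_a) = (77.2×10³)(8.8⁴)/(8·91.0³·12) = 6.3996 N/mm = 6399.6 N/m
Wire length L = πDN_a = π·91.0·12 = 3430.6 mm
m = ρ·(πd²/4)·L = 7850 × 60.821×10⁻⁶ m² × 3.4306 m = 1.6379 kg
f_n = ½√(k/m) = 0.5·√(6399.6/1.6379) = 0.5·√(3907.1) = 31.253 Hz

31.3 Hz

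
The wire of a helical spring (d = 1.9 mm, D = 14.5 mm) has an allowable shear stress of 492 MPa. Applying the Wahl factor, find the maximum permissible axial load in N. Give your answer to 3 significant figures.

C = D/d = 14.5/1.9 = 7.6316
K_W = (4C−1)/(4C−4) + 0.615/C = 29.526/26.526 + 0.0806 = 1.1937
τ_max = K·8FD/(πd³) → F_max = τ_allow·πd³/(8DK)
F_max = 492·π·1.9³/(8·14.5·1.1937) = 10602/138.47 = 76.565 N

76.6 N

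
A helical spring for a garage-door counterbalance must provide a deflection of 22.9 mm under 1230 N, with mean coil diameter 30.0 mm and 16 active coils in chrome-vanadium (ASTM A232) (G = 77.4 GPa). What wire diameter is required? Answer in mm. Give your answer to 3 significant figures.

7.00 mm

Required rate k = F/δ = 1230/22.9 = 53.712 N/mm
d = (8D³N_a·k / G)^(1/4) = (8·30.0³·16·53.712 / (77.4×10³))^0.25
  = (2398.3)^0.25 = 6.9980 mm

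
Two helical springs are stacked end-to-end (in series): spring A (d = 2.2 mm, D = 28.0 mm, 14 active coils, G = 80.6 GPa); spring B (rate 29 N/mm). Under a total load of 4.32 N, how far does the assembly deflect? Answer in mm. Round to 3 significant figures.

5.77 mm

k_A = Gd⁴/(8D³N_a) = (80.6×10³)(2.2⁴)/(8·28.0³·14) = 0.76795 N/mm
Series: 1/k_eq = 1/0.76795 + 1/29 = 1.3366; k_eq = 0.74814 N/mm
δ = F/k_eq = 4.32/0.74814 = 5.7743 mm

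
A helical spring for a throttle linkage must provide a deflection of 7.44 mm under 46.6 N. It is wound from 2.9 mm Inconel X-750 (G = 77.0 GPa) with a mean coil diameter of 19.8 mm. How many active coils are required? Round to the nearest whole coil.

Required rate k = F/δ = 46.6/7.44 = 6.2634 N/mm
N_a = Gd⁴/(8D³k) = (77.0×10³ × 2.9⁴)/(8 × 19.8³ × 6.2634)
    = 5.44606e+06 / 388954 = 14 → 14 coils

14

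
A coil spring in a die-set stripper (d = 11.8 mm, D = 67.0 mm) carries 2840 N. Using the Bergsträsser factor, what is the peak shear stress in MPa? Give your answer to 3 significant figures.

370 MPa

Spring index C = D/d = 67.0/11.8 = 5.6780
K_B = (4C+2)/(4C−3) = 24.712/19.712 = 1.2537
τ₀ = 8FD/(πd³) = 8·2840·67.0/(π·11.8³) = 1.52224e+06/5161.7 = 294.91 MPa
τ_max = K·τ₀ = 1.2537 × 294.91 = 369.71 MPa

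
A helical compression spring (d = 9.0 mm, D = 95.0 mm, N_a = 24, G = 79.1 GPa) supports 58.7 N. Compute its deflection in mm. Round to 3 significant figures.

k = Gd⁴/(8D³N_a) = (79.1×10³)(9.0⁴)/(8·95.0³·24) = 3.1526 N/mm
δ = F/k = 58.7 / 3.1526 = 18.619 mm

18.6 mm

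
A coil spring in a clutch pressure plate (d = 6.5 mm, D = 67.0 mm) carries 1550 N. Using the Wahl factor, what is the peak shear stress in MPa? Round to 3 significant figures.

Spring index C = D/d = 67.0/6.5 = 10.3077
K_W = (4C−1)/(4C−4) + 0.615/C = 40.231/37.231 + 0.0597 = 1.1402
τ₀ = 8FD/(πd³) = 8·1550·67.0/(π·6.5³) = 830800/862.76 = 962.96 MPa
τ_max = K·τ₀ = 1.1402 × 962.96 = 1098 MPa

1100 MPa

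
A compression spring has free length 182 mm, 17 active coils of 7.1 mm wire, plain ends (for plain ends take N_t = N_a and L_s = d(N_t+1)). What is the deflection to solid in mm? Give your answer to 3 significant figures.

N_t = 17; L_s = 7.1·18 = 127.8 mm
δ_solid = L₀ − L_s = 182 − 127.8 = 54.2 mm

54.2 mm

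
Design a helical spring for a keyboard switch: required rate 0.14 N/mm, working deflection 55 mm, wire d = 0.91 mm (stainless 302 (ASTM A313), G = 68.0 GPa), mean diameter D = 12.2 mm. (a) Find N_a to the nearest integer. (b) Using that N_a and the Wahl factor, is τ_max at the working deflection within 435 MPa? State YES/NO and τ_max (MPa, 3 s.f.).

N_a = Gd⁴/(8D³k) = (68.0×10³)(0.91⁴)/(8·12.2³·0.14) = 22.93 → N_a = 23
Actual rate k = Gd⁴/(8D³·23) = 0.13957 N/mm
Working load F = kδ = 0.13957·55 = 7.6761 N
C = 12.2/0.91 = 13.4066; K_W = (4C−1)/(4C−4)+0.615/C = 1.1063
τ_max = K_W·8FD/(πd³) = 1.1063·316.46 = 350.1 MPa
τ_max ≤ 435 MPa → acceptable

(a) 23 coils; (b) YES, τ_max = 350 MPa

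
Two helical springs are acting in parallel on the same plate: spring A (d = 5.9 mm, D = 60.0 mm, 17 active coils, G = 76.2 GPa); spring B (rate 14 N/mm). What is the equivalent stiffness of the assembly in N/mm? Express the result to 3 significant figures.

17.1 N/mm

k_A = Gd⁴/(8D³N_a) = (76.2×10³)(5.9⁴)/(8·60.0³·17) = 3.1432 N/mm
Parallel: k_eq = 3.1432 + 14 = 17.143 N/mm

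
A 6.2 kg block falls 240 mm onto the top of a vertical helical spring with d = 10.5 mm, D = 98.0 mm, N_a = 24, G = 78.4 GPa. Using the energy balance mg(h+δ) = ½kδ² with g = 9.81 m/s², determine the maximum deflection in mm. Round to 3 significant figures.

k = Gd⁴/(8D³N_a) = (78.4×10³)(10.5⁴)/(8·98.0³·24) = 5.2734 N/mm
W = mg = 6.2 × 9.81 = 60.822 N
½kδ² − Wδ − Wh = 0 → δ = (W + √(W² + 2kWh))/k
δ = (60.822 + √(3699.3 + 153956))/5.2734 = (60.822 + 397.06)/5.2734 = 86.828 mm

86.8 mm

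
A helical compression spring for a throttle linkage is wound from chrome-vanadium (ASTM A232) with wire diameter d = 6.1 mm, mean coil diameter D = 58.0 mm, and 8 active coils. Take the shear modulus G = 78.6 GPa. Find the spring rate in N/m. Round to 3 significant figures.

k = Gd⁴/(8D³N_a) = (78.6×10³ × 6.1⁴) / (8 × 58.0³ × 8)
  = 1.08828e+08 / 1.24872e+07 = 8.7152 N/mm = 8715.2 N/m

8720 N/m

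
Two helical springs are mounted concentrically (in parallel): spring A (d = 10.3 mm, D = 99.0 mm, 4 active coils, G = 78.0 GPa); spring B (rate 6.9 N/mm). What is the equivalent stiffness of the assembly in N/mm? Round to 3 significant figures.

k_A = Gd⁴/(8D³N_a) = (78.0×10³)(10.3⁴)/(8·99.0³·4) = 28.274 N/mm
Parallel: k_eq = 28.274 + 6.9 = 35.174 N/mm

35.2 N/mm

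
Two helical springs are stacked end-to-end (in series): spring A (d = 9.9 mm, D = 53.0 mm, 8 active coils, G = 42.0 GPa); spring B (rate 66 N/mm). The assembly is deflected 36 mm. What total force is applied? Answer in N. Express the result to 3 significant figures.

k_A = Gd⁴/(8D³N_a) = (42.0×10³)(9.9⁴)/(8·53.0³·8) = 42.343 N/mm
Series: 1/k_eq = 1/42.343 + 1/66 = 0.038768; k_eq = 25.794 N/mm
F = k_eq·δ = 25.794·36 = 928.6 N

929 N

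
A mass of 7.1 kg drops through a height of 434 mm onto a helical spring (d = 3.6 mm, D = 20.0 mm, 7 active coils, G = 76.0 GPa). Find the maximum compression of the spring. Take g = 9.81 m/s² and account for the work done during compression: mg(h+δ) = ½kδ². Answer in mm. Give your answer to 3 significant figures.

k = Gd⁴/(8D³N_a) = (76.0×10³)(3.6⁴)/(8·20.0³·7) = 28.493 N/mm
W = mg = 7.1 × 9.81 = 69.651 N
½kδ² − Wδ − Wh = 0 → δ = (W + √(W² + 2kWh))/k
δ = (69.651 + √(4851.3 + 1.72263e+06))/28.493 = (69.651 + 1314.3)/28.493 = 48.572 mm

48.6 mm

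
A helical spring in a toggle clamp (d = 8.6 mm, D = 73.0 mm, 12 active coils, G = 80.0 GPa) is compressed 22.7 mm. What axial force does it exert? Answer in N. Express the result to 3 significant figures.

266 N

k = Gd⁴/(8D³N_a) = (80.0×10³)(8.6⁴)/(8·73.0³·12) = 11.718 N/mm
F = k·δ = 11.718 × 22.7 = 265.99 N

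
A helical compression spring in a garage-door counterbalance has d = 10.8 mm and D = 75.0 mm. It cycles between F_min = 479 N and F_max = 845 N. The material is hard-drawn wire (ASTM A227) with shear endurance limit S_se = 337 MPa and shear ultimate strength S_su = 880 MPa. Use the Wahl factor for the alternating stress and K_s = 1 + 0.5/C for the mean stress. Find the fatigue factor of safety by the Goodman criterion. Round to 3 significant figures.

C = D/d = 75.0/10.8 = 6.9444; K_W = (4C−1)/(4C−4)+0.615/C = 1.2147; K_s = 1+0.5/C = 1.0720
F_a = (F_max−F_min)/2 = 183 N; F_m = (F_max+F_min)/2 = 662 N
τ_a = K_W·8F_aD/(πd³) = 1.2147 × 27.745 = 33.702 MPa
τ_m = K_s·8F_mD/(πd³) = 1.0720 × 100.37 = 107.59 MPa
Goodman: 1/n_f = τ_a/S_se + τ_m/S_su = 33.702/337 + 107.59/880 = 0.10001 + 0.12226 = 0.22227
n_f = 1/0.22227 = 4.499

4.50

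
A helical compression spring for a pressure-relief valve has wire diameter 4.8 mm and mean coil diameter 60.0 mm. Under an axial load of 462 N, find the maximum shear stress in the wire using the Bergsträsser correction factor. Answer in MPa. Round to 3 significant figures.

Spring index C = D/d = 60.0/4.8 = 12.5000
K_B = (4C+2)/(4C−3) = 52.000/47.000 = 1.1064
τ₀ = 8FD/(πd³) = 8·462·60.0/(π·4.8³) = 221760/347.44 = 638.28 MPa
τ_max = K·τ₀ = 1.1064 × 638.28 = 706.18 MPa

706 MPa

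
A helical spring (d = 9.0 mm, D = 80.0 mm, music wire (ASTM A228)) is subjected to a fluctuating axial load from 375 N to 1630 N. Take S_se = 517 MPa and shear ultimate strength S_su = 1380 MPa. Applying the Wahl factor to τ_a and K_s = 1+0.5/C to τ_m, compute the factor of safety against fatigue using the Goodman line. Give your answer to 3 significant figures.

1.64

C = D/d = 80.0/9.0 = 8.8889; K_W = (4C−1)/(4C−4)+0.615/C = 1.1643; K_s = 1+0.5/C = 1.0562
F_a = (F_max−F_min)/2 = 627.5 N; F_m = (F_max+F_min)/2 = 1002.5 N
τ_a = K_W·8F_aD/(πd³) = 1.1643 × 175.35 = 204.16 MPa
τ_m = K_s·8F_mD/(πd³) = 1.0562 × 280.15 = 295.91 MPa
Goodman: 1/n_f = τ_a/S_se + τ_m/S_su = 204.16/517 + 295.91/1380 = 0.39489 + 0.21442 = 0.60931
n_f = 1/0.60931 = 1.641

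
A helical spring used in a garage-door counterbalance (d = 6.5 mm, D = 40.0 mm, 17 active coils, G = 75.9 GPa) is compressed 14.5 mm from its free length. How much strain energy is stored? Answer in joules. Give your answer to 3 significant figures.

1.64 J

k = Gd⁴/(8D³N_a) = (75.9×10³)(6.5⁴)/(8·40.0³·17) = 15.566 N/mm
U = ½kδ² = 0.5 × 15.566 × 14.5² = 1636.4 N·mm = 1.6364 J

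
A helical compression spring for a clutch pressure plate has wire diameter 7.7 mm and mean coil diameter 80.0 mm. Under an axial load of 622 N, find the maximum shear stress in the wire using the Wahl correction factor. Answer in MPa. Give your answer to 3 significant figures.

316 MPa

Spring index C = D/d = 80.0/7.7 = 10.3896
K_W = (4C−1)/(4C−4) + 0.615/C = 40.558/37.558 + 0.0592 = 1.1391
τ₀ = 8FD/(πd³) = 8·622·80.0/(π·7.7³) = 398080/1434.2 = 277.55 MPa
τ_max = K·τ₀ = 1.1391 × 277.55 = 316.15 MPa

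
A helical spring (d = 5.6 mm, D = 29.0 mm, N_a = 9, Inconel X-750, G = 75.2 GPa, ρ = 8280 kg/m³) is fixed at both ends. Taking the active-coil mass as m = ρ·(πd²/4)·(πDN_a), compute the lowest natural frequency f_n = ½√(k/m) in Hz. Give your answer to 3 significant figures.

251 Hz

k = Gd⁴/(8D³N_a) = (75.2×10³)(5.6⁴)/(8·29.0³·9) = 42.116 N/mm = 42116 N/m
Wire length L = πDN_a = π·29.0·9 = 819.96 mm
m = ρ·(πd²/4)·L = 8280 × 24.63×10⁻⁶ m² × 0.81996 m = 0.16722 kg
f_n = ½√(k/m) = 0.5·√(42116/0.16722) = 0.5·√(2.5186e+05) = 250.93 Hz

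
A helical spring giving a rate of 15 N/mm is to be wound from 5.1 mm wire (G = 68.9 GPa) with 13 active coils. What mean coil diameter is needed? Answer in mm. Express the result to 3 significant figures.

31.0 mm

D = (Gd⁴/(8N_a·k))^(1/3) = (68.9×10³·5.1⁴/(8·13·15))^(1/3)
  = (29879.6)^(1/3) = 31.0307 mm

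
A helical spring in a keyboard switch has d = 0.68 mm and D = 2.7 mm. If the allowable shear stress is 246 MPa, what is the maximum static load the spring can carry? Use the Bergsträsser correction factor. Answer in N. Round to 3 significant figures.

C = D/d = 2.7/0.68 = 3.9706
K_B = (4C+2)/(4C−3) = 17.882/12.882 = 1.3881
τ_max = K·8FD/(πd³) → F_max = τ_allow·πd³/(8DK)
F_max = 246·π·0.68³/(8·2.7·1.3881) = 243/29.984 = 8.1045 N

8.10 N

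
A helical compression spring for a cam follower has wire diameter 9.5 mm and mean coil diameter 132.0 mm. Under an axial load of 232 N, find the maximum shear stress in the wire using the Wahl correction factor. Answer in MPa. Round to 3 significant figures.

100 MPa

Spring index C = D/d = 132.0/9.5 = 13.8947
K_W = (4C−1)/(4C−4) + 0.615/C = 54.579/51.579 + 0.0443 = 1.1024
τ₀ = 8FD/(πd³) = 8·232·132.0/(π·9.5³) = 244992/2693.5 = 90.956 MPa
τ_max = K·τ₀ = 1.1024 × 90.956 = 100.27 MPa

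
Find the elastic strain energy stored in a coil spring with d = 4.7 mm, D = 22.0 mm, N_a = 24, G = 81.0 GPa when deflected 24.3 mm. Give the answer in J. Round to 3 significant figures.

5.71 J

k = Gd⁴/(8D³N_a) = (81.0×10³)(4.7⁴)/(8·22.0³·24) = 19.333 N/mm
U = ½kδ² = 0.5 × 19.333 × 24.3² = 5708.1 N·mm = 5.7081 J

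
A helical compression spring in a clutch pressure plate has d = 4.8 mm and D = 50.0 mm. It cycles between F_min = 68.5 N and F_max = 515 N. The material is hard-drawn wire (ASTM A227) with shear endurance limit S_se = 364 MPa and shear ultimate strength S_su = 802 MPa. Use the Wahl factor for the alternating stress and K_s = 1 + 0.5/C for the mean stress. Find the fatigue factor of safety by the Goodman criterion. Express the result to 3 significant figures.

0.805

C = D/d = 50.0/4.8 = 10.4167; K_W = (4C−1)/(4C−4)+0.615/C = 1.1387; K_s = 1+0.5/C = 1.0480
F_a = (F_max−F_min)/2 = 223.25 N; F_m = (F_max+F_min)/2 = 291.75 N
τ_a = K_W·8F_aD/(πd³) = 1.1387 × 257.03 = 292.67 MPa
τ_m = K_s·8F_mD/(πd³) = 1.0480 × 335.89 = 352.01 MPa
Goodman: 1/n_f = τ_a/S_se + τ_m/S_su = 292.67/364 + 352.01/802 = 0.80405 + 0.43892 = 1.243
n_f = 1/1.243 = 0.8045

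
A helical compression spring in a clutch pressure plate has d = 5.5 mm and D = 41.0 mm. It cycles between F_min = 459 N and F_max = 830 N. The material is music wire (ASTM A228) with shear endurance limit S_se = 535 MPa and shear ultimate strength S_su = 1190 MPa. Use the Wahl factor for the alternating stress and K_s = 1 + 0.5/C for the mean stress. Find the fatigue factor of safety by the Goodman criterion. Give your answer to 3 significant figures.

C = D/d = 41.0/5.5 = 7.4545; K_W = (4C−1)/(4C−4)+0.615/C = 1.1987; K_s = 1+0.5/C = 1.0671
F_a = (F_max−F_min)/2 = 185.5 N; F_m = (F_max+F_min)/2 = 644.5 N
τ_a = K_W·8F_aD/(πd³) = 1.1987 × 116.41 = 139.54 MPa
τ_m = K_s·8F_mD/(πd³) = 1.0671 × 404.44 = 431.57 MPa
Goodman: 1/n_f = τ_a/S_se + τ_m/S_su = 139.54/535 + 431.57/1190 = 0.26082 + 0.36267 = 0.62348
n_f = 1/0.62348 = 1.604

1.60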